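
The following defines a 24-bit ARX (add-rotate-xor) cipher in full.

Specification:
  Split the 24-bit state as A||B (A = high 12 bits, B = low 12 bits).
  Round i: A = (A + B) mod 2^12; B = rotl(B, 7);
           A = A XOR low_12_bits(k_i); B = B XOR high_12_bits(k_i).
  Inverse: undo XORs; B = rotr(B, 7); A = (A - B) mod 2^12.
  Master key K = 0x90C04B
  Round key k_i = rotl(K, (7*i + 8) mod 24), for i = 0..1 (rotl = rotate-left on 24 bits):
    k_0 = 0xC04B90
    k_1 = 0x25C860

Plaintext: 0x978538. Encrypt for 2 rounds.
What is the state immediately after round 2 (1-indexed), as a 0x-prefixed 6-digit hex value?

s_0 = plaintext = 0x978538
s_1 = Round(s_0, k_0) = 0x52002D
s_2 = Round(s_1, k_1) = 0xD2D4DD

0xD2D4DD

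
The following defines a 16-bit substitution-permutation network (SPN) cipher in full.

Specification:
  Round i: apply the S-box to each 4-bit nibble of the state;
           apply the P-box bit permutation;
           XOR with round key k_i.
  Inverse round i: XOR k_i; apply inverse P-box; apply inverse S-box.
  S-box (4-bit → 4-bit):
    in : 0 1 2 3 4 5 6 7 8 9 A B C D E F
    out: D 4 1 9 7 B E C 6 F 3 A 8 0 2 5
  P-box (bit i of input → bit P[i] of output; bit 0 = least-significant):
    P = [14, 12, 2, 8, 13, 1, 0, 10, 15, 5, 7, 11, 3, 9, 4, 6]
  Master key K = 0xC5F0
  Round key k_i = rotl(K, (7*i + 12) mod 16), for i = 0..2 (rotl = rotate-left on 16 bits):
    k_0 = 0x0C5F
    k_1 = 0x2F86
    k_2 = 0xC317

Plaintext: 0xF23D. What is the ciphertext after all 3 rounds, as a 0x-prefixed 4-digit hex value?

0xBA4B

s_0 = plaintext = 0xF23D
s_1 = Round(s_0, k_0) = 0xA847
s_2 = Round(s_1, k_1) = 0x0C29
s_3 = Round(s_2, k_2) = 0xBA4B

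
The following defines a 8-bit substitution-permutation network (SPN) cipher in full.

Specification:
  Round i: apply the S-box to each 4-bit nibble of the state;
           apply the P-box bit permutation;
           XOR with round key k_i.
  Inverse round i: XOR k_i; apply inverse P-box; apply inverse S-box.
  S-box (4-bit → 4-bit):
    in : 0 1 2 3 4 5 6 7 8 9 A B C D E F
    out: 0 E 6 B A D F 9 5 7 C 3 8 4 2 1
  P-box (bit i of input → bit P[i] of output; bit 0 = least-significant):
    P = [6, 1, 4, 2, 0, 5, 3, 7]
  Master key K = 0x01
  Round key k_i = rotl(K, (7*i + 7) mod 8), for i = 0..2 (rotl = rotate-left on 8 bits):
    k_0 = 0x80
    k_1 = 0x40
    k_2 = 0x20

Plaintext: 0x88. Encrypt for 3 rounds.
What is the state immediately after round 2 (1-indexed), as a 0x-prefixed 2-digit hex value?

0x1A

s_0 = plaintext = 0x88
s_1 = Round(s_0, k_0) = 0xD9
s_2 = Round(s_1, k_1) = 0x1A
s_3 = Round(s_2, k_2) = 0x9C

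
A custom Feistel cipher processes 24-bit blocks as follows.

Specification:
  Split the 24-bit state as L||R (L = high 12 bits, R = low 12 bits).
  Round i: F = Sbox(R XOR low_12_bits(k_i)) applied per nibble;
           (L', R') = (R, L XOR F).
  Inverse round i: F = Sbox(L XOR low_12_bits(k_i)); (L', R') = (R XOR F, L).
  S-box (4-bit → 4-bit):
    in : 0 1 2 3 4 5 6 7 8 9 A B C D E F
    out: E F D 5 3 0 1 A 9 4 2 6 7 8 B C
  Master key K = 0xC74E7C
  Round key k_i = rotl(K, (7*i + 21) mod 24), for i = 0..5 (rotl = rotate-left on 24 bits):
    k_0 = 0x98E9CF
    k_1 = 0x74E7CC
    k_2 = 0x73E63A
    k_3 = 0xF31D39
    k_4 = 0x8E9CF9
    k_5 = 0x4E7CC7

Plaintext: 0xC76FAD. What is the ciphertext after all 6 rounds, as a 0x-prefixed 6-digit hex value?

s_0 = plaintext = 0xC76FAD
s_1 = Round(s_0, k_0) = 0xFADD6B
s_2 = Round(s_1, k_1) = 0xD6BD87
s_3 = Round(s_2, k_2) = 0xD87B03
s_4 = Round(s_3, k_3) = 0xB03CD5
s_5 = Round(s_4, k_4) = 0xCD55D4
s_6 = Round(s_5, k_5) = 0x5D4820

0x5D4820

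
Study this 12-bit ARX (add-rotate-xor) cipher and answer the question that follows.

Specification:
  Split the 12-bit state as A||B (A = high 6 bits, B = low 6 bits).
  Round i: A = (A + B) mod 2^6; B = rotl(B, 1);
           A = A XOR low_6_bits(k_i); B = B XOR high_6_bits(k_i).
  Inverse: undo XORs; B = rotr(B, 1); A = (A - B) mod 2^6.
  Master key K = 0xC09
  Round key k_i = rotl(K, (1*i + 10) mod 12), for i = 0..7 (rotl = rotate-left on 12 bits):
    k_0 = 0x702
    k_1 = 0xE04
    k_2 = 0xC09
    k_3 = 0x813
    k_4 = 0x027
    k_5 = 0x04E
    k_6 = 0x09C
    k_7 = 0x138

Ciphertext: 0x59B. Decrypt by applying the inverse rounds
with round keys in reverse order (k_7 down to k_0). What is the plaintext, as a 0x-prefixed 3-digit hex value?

s_0 = ciphertext = 0x59B
s_1 = InvRound(s_0, k_7) = 0xFEF
s_2 = InvRound(s_1, k_6) = 0xB76
s_3 = InvRound(s_2, k_5) = 0xA3B
s_4 = InvRound(s_3, k_4) = 0x4BD
s_5 = InvRound(s_4, k_3) = 0x4EE
s_6 = InvRound(s_5, k_2) = 0x2CF
s_7 = InvRound(s_6, k_1) = 0x53B
s_8 = InvRound(s_7, k_0) = 0x8F3

0x8F3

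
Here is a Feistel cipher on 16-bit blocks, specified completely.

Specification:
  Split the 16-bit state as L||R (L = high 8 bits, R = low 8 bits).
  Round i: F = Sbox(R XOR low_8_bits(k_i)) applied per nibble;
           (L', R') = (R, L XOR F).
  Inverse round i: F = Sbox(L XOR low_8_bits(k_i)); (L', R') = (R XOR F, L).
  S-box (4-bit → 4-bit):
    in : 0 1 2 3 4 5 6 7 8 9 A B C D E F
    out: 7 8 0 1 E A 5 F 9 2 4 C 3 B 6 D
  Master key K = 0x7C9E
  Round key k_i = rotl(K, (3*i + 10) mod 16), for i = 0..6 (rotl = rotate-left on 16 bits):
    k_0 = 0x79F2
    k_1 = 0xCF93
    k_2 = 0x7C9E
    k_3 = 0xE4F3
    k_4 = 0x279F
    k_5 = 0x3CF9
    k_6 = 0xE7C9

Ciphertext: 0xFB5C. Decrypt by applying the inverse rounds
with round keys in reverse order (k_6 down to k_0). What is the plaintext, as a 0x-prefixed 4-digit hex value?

0x19B3

s_0 = ciphertext = 0xFB5C
s_1 = InvRound(s_0, k_6) = 0x4CFB
s_2 = InvRound(s_1, k_5) = 0x314C
s_3 = InvRound(s_2, k_4) = 0x0A31
s_4 = InvRound(s_3, k_3) = 0xE30A
s_5 = InvRound(s_4, k_2) = 0xF1E3
s_6 = InvRound(s_5, k_1) = 0xB3F1
s_7 = InvRound(s_6, k_0) = 0x19B3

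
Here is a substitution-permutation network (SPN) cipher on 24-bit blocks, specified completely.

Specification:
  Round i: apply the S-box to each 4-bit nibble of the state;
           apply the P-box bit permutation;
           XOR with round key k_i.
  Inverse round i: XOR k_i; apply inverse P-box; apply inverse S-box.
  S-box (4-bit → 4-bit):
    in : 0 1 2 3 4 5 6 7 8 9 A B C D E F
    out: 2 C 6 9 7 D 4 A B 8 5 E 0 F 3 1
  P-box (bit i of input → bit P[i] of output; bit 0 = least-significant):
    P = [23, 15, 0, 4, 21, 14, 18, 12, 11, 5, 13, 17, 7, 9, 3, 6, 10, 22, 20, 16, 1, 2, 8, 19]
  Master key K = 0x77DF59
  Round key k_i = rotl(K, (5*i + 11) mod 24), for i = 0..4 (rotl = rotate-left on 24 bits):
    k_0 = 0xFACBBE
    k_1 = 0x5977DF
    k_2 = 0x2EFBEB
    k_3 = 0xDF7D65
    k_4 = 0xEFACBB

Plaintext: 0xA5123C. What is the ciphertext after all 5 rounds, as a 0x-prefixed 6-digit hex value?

s_0 = plaintext = 0xA5123C
s_1 = Round(s_0, k_0) = 0xCBFED4
s_2 = Round(s_1, k_1) = 0xACAF7E
s_3 = Round(s_2, k_2) = 0xAE2261
s_4 = Round(s_3, k_3) = 0x9B5A5E
s_5 = Round(s_4, k_4) = 0x121473

0x121473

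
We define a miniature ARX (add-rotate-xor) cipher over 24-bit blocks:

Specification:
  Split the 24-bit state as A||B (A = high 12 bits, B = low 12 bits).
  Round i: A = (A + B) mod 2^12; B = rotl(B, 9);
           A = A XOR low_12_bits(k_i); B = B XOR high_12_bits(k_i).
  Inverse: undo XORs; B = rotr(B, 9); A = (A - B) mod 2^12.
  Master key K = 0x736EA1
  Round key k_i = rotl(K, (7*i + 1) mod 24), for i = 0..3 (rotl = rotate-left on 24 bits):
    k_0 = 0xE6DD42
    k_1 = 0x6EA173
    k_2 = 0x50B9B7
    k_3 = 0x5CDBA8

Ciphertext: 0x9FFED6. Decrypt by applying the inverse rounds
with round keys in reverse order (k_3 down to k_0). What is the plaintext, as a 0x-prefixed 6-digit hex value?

s_0 = ciphertext = 0x9FFED6
s_1 = InvRound(s_0, k_3) = 0x97A8DD
s_2 = InvRound(s_1, k_2) = 0x217EB6
s_3 = InvRound(s_2, k_1) = 0x0802E4
s_4 = InvRound(s_3, k_0) = 0x97444E

0x97444E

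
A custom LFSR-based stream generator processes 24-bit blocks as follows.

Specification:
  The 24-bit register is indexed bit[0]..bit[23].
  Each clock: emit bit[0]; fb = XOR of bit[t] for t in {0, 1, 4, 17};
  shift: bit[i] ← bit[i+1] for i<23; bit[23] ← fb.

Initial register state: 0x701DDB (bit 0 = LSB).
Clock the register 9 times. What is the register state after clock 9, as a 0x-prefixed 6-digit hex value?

reg_0 = 0x701DDB
clock 1: out=1, reg = 0xB80EED
clock 2: out=1, reg = 0xDC0776
clock 3: out=0, reg = 0x6E03BB
clock 4: out=1, reg = 0x3701DD
clock 5: out=1, reg = 0x9B80EE
clock 6: out=0, reg = 0x4DC077
clock 7: out=1, reg = 0xA6E03B
clock 8: out=1, reg = 0x53701D
clock 9: out=1, reg = 0xA9B80E

0xA9B80E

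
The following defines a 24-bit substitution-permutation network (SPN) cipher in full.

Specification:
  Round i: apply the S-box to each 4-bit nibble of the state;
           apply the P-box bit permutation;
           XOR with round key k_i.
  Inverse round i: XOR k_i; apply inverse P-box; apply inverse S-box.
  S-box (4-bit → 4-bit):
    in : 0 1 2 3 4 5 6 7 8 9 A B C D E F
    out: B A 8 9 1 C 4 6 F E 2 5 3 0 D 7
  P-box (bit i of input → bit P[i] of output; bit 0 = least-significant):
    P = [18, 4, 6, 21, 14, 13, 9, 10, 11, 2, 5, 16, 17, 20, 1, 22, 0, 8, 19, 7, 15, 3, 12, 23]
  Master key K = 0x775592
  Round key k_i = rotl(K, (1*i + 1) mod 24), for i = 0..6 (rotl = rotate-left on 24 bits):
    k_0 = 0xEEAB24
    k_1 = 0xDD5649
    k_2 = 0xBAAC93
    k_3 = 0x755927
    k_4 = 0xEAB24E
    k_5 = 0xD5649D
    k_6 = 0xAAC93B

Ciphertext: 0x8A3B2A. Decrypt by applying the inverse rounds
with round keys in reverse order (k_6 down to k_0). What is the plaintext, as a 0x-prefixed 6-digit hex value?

s_0 = ciphertext = 0x8A3B2A
s_1 = InvRound(s_0, k_6) = 0xB4DDF1
s_2 = InvRound(s_1, k_5) = 0xFA28A5
s_3 = InvRound(s_2, k_4) = 0xF37B66
s_4 = InvRound(s_3, k_3) = 0x244D7B
s_5 = InvRound(s_4, k_2) = 0x09C6CB
s_6 = InvRound(s_5, k_1) = 0xE29DD4
s_7 = InvRound(s_6, k_0) = 0x65D69F

0x65D69F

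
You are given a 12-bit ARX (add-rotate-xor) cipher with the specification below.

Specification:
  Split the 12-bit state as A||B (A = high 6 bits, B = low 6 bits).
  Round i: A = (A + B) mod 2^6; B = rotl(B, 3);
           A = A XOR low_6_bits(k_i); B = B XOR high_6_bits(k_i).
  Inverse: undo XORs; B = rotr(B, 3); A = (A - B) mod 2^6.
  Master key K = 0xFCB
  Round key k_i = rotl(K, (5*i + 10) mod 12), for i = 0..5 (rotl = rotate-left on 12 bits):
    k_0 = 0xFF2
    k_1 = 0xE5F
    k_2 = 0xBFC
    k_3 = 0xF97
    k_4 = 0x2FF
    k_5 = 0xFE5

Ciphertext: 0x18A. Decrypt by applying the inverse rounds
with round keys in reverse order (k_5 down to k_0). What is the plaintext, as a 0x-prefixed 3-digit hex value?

0xEA9

s_0 = ciphertext = 0x18A
s_1 = InvRound(s_0, k_5) = 0xD6E
s_2 = InvRound(s_1, k_4) = 0x7AC
s_3 = InvRound(s_2, k_3) = 0xDD2
s_4 = InvRound(s_3, k_2) = 0x72F
s_5 = InvRound(s_4, k_1) = 0x472
s_6 = InvRound(s_5, k_0) = 0xEA9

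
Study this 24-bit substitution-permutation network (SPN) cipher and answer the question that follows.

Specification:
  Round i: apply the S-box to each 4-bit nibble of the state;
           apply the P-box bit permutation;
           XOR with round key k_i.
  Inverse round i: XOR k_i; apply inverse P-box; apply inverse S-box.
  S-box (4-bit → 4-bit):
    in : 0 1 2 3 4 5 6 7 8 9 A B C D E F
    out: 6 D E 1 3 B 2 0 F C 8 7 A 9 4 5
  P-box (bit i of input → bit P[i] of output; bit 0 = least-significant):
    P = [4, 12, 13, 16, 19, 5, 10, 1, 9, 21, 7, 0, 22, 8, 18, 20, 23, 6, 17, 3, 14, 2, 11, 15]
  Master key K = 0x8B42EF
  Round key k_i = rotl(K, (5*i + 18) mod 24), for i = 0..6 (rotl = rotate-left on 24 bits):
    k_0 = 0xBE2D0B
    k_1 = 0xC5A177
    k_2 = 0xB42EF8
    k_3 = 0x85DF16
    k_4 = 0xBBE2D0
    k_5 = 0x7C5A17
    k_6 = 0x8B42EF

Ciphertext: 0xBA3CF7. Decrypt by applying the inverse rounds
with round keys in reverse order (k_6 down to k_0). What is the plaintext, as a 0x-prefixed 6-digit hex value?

0x423906

s_0 = ciphertext = 0xBA3CF7
s_1 = InvRound(s_0, k_6) = 0xFAA4E8
s_2 = InvRound(s_1, k_5) = 0x88E12B
s_3 = InvRound(s_2, k_4) = 0x72C8CD
s_4 = InvRound(s_3, k_3) = 0x788895
s_5 = InvRound(s_4, k_2) = 0xC5FDBE
s_6 = InvRound(s_5, k_1) = 0xFC79E6
s_7 = InvRound(s_6, k_0) = 0x423906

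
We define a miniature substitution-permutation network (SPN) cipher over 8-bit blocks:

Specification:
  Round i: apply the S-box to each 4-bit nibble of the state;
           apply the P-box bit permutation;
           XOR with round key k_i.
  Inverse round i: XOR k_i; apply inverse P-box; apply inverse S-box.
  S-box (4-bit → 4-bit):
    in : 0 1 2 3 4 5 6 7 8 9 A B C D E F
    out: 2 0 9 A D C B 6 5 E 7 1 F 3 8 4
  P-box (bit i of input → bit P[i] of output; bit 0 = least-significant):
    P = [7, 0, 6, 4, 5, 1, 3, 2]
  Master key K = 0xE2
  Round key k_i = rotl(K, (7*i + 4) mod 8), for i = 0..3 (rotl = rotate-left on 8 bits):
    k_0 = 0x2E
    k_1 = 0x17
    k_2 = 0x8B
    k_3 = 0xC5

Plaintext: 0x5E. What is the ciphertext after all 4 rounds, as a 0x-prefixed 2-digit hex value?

s_0 = plaintext = 0x5E
s_1 = Round(s_0, k_0) = 0x32
s_2 = Round(s_1, k_1) = 0x81
s_3 = Round(s_2, k_2) = 0xA3
s_4 = Round(s_3, k_3) = 0xFE

0xFE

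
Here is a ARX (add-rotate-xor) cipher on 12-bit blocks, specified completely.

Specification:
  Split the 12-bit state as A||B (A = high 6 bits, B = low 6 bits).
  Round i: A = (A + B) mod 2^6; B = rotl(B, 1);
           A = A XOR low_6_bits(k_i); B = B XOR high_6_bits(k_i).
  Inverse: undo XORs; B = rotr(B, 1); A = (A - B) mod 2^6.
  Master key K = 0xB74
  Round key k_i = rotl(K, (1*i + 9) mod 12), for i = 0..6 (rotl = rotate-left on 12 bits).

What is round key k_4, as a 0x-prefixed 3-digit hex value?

K = 0xB74
k_0 = rotl(K, (1*0+9) mod 12) = rotl(K, 9) = 0x96E
k_1 = rotl(K, (1*1+9) mod 12) = rotl(K, 10) = 0x2DD
k_2 = rotl(K, (1*2+9) mod 12) = rotl(K, 11) = 0x5BA
k_3 = rotl(K, (1*3+9) mod 12) = rotl(K, 0) = 0xB74
k_4 = rotl(K, (1*4+9) mod 12) = rotl(K, 1) = 0x6E9

0x6E9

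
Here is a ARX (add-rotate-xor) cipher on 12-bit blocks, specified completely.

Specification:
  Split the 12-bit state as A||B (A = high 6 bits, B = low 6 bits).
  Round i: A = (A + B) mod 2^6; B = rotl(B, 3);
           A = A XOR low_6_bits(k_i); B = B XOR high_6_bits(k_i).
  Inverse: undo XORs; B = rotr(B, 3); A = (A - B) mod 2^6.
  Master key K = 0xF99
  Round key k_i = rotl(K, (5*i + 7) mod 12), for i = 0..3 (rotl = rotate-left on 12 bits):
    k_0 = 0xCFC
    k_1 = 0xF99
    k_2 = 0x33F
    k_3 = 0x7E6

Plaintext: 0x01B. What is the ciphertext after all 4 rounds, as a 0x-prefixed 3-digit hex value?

s_0 = plaintext = 0x01B
s_1 = Round(s_0, k_0) = 0x9E8
s_2 = Round(s_1, k_1) = 0x5BB
s_3 = Round(s_2, k_2) = 0xB93
s_4 = Round(s_3, k_3) = 0x9C5

0x9C5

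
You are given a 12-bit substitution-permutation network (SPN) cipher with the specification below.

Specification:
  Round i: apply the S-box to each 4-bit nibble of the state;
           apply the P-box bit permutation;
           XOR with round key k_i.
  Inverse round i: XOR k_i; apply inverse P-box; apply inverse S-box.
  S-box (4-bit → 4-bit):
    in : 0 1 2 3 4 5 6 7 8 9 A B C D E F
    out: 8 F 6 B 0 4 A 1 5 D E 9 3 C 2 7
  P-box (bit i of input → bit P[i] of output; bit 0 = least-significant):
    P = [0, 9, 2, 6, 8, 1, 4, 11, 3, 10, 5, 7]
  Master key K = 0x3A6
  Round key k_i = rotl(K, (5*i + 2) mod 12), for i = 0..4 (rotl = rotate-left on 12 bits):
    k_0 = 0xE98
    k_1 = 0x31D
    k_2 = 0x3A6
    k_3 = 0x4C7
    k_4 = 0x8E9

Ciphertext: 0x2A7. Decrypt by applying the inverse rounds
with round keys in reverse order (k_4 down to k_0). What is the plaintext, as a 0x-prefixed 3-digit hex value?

s_0 = ciphertext = 0x2A7
s_1 = InvRound(s_0, k_4) = 0x76A
s_2 = InvRound(s_1, k_3) = 0x97F
s_3 = InvRound(s_2, k_2) = 0xBD3
s_4 = InvRound(s_3, k_1) = 0xB6D
s_5 = InvRound(s_4, k_0) = 0xA89

0xA89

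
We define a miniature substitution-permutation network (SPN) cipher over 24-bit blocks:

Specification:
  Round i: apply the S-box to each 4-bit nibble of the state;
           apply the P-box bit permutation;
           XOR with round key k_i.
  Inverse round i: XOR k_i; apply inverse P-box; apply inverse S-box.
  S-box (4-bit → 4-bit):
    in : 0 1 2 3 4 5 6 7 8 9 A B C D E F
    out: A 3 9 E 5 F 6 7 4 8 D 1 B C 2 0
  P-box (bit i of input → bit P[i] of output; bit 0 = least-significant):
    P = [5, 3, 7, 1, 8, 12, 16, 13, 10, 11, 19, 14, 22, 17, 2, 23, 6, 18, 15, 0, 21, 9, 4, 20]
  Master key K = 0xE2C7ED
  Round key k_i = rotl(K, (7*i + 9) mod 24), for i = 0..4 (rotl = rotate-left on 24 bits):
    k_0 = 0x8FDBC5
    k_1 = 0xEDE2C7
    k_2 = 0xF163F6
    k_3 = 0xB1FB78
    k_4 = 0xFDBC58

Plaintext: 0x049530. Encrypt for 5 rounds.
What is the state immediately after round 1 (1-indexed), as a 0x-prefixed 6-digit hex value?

0x16258F

s_0 = plaintext = 0x049530
s_1 = Round(s_0, k_0) = 0x16258F
s_2 = Round(s_1, k_1) = 0x002CC7
s_3 = Round(s_2, k_2) = 0x251C5F
s_4 = Round(s_3, k_3) = 0xC60639
s_5 = Round(s_4, k_4) = 0x42065A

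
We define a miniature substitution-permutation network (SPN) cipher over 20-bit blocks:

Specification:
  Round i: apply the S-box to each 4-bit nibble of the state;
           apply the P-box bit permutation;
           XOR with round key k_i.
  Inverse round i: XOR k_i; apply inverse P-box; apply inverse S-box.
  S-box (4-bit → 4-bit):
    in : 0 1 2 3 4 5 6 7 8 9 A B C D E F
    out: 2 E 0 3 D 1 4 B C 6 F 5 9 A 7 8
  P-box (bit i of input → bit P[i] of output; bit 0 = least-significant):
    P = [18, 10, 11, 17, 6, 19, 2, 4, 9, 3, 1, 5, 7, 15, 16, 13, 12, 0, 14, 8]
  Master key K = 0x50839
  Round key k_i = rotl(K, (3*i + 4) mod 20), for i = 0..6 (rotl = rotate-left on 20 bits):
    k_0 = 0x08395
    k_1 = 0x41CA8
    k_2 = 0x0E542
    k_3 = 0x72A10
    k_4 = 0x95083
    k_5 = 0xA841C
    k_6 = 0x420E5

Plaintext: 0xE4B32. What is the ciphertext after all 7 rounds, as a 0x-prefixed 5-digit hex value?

0x31DDE

s_0 = plaintext = 0xE4B32
s_1 = Round(s_0, k_0) = 0x9F156
s_2 = Round(s_1, k_1) = 0x474C3
s_3 = Round(s_2, k_2) = 0x412B0
s_4 = Round(s_3, k_3) = 0x6DF54
s_5 = Round(s_4, k_4) = 0xFB8E3
s_6 = Round(s_5, k_5) = 0x781FA
s_7 = Round(s_6, k_6) = 0x31DDE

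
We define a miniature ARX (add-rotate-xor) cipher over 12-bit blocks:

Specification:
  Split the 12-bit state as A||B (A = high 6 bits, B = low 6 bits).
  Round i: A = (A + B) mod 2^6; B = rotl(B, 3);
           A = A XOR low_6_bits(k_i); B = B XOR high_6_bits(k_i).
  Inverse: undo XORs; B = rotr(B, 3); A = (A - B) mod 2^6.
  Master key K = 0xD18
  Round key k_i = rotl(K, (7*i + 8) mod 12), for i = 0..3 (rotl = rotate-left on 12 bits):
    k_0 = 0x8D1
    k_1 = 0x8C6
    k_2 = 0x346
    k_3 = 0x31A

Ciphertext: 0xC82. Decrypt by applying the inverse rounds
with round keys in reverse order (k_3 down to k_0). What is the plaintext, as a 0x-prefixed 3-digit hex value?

0x958

s_0 = ciphertext = 0xC82
s_1 = InvRound(s_0, k_3) = 0xDF1
s_2 = InvRound(s_1, k_2) = 0x2A7
s_3 = InvRound(s_2, k_1) = 0xB20
s_4 = InvRound(s_3, k_0) = 0x958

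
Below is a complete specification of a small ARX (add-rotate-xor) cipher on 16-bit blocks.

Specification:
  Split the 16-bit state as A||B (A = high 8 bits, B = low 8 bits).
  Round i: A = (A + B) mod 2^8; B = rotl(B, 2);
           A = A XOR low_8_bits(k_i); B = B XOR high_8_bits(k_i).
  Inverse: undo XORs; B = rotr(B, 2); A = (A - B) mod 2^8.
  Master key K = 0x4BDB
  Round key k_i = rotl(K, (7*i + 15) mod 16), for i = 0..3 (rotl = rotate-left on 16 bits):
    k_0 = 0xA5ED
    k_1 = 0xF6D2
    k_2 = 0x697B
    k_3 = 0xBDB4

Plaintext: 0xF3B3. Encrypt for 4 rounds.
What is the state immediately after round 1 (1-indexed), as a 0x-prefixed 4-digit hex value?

0x4B6B

s_0 = plaintext = 0xF3B3
s_1 = Round(s_0, k_0) = 0x4B6B
s_2 = Round(s_1, k_1) = 0x645B
s_3 = Round(s_2, k_2) = 0xC404
s_4 = Round(s_3, k_3) = 0x7CAD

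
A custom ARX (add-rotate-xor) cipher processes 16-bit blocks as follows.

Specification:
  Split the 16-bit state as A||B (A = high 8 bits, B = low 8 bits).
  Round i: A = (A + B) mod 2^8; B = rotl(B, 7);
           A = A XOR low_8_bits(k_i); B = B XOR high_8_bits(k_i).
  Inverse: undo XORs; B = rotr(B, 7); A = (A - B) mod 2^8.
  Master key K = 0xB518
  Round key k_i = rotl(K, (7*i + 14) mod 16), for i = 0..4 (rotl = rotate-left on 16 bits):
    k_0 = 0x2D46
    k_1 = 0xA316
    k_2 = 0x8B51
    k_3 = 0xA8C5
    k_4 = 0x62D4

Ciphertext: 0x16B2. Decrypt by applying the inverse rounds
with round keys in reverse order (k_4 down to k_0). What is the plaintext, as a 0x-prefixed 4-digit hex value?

s_0 = ciphertext = 0x16B2
s_1 = InvRound(s_0, k_4) = 0x21A1
s_2 = InvRound(s_1, k_3) = 0xD212
s_3 = InvRound(s_2, k_2) = 0x5033
s_4 = InvRound(s_3, k_1) = 0x2521
s_5 = InvRound(s_4, k_0) = 0x4B18

0x4B18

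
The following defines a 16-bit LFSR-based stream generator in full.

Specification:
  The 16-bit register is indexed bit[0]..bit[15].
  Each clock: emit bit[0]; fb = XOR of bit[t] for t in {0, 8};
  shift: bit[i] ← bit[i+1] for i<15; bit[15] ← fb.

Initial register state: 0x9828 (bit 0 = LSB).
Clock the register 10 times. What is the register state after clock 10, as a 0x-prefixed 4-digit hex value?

0x2C26

reg_0 = 0x9828
clock 1: out=0, reg = 0x4C14
clock 2: out=0, reg = 0x260A
clock 3: out=0, reg = 0x1305
clock 4: out=1, reg = 0x0982
clock 5: out=0, reg = 0x84C1
clock 6: out=1, reg = 0xC260
clock 7: out=0, reg = 0x6130
clock 8: out=0, reg = 0xB098
clock 9: out=0, reg = 0x584C
clock 10: out=0, reg = 0x2C26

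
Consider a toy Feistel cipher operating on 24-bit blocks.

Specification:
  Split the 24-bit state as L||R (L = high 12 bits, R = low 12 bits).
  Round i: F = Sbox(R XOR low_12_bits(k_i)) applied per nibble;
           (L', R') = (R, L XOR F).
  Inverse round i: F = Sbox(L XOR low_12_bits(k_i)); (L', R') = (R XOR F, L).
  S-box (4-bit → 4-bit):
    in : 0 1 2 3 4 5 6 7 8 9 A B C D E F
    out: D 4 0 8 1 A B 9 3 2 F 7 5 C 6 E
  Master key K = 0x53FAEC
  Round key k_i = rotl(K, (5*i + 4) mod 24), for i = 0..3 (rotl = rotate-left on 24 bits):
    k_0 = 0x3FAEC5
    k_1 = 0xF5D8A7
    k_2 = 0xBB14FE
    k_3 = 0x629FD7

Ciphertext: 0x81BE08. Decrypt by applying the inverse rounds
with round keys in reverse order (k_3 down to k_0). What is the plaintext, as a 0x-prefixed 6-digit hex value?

0xFD144C

s_0 = ciphertext = 0x81BE08
s_1 = InvRound(s_0, k_3) = 0x75D81B
s_2 = InvRound(s_1, k_2) = 0x0E375D
s_3 = InvRound(s_2, k_1) = 0x44C0E3
s_4 = InvRound(s_3, k_0) = 0xFD144C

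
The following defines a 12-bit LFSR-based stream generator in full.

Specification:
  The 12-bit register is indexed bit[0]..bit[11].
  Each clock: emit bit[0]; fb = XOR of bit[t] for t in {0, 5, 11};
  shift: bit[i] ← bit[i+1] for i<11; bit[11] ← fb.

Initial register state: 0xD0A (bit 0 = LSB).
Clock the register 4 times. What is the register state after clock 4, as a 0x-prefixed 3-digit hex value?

reg_0 = 0xD0A
clock 1: out=0, reg = 0xE85
clock 2: out=1, reg = 0x742
clock 3: out=0, reg = 0x3A1
clock 4: out=1, reg = 0x1D0

0x1D0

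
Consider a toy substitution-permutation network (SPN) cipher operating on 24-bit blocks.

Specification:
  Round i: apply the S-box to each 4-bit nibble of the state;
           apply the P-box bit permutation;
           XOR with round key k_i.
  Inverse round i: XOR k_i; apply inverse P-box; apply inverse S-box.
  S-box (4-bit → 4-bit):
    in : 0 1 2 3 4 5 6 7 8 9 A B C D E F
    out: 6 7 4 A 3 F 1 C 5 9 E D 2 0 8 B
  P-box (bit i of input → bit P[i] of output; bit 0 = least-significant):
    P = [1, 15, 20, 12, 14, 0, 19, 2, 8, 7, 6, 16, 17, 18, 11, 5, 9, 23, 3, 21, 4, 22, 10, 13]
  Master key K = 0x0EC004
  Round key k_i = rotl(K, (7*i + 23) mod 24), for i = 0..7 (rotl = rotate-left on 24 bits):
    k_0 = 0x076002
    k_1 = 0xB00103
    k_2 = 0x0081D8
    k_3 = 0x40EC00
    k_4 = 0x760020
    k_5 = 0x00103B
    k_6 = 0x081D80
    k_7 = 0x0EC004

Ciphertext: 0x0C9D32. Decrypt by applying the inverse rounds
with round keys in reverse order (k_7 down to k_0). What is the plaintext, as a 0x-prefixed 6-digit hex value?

s_0 = ciphertext = 0x0C9D32
s_1 = InvRound(s_0, k_7) = 0x8DB699
s_2 = InvRound(s_1, k_6) = 0x9109CC
s_3 = InvRound(s_2, k_5) = 0x6C753B
s_4 = InvRound(s_3, k_4) = 0xB2661B
s_5 = InvRound(s_4, k_3) = 0x458DC1
s_6 = InvRound(s_5, k_2) = 0x120ECD
s_7 = InvRound(s_6, k_1) = 0x2581E6
s_8 = InvRound(s_7, k_0) = 0xEE919C

0xEE919C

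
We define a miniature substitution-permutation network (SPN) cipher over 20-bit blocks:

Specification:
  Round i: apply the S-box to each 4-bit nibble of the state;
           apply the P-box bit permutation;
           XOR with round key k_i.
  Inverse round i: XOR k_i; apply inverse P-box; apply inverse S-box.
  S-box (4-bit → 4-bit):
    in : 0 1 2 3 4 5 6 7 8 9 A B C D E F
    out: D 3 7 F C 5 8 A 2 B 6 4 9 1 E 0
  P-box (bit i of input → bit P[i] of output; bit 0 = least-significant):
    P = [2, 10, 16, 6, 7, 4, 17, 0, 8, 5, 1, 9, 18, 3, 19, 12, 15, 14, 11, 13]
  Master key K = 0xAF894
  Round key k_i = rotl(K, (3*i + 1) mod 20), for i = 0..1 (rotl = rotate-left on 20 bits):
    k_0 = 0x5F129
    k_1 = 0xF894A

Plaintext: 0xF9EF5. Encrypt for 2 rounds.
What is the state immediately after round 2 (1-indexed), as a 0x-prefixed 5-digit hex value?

0x536A1

s_0 = plaintext = 0xF9EF5
s_1 = Round(s_0, k_0) = 0x0E307
s_2 = Round(s_1, k_1) = 0x536A1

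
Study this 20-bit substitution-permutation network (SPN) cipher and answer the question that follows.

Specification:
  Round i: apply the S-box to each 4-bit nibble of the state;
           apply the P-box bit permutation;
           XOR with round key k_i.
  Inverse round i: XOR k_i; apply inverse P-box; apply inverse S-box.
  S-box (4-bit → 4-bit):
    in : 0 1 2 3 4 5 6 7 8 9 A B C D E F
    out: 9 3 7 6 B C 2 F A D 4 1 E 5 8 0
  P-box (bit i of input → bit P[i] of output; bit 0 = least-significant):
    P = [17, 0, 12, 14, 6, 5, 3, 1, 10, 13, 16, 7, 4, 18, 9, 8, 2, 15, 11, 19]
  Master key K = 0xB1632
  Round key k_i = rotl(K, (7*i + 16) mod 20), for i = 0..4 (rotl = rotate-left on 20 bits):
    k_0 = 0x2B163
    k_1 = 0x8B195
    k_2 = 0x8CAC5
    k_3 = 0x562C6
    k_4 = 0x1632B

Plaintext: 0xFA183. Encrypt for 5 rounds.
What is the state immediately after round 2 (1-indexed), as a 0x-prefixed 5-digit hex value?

s_0 = plaintext = 0xFA183
s_1 = Round(s_0, k_0) = 0x28740
s_2 = Round(s_1, k_1) = 0xF5C73
s_3 = Round(s_2, k_2) = 0x9F92E
s_4 = Round(s_3, k_3) = 0xC2E2A
s_5 = Round(s_4, k_4) = 0xDF9D3

0xF5C73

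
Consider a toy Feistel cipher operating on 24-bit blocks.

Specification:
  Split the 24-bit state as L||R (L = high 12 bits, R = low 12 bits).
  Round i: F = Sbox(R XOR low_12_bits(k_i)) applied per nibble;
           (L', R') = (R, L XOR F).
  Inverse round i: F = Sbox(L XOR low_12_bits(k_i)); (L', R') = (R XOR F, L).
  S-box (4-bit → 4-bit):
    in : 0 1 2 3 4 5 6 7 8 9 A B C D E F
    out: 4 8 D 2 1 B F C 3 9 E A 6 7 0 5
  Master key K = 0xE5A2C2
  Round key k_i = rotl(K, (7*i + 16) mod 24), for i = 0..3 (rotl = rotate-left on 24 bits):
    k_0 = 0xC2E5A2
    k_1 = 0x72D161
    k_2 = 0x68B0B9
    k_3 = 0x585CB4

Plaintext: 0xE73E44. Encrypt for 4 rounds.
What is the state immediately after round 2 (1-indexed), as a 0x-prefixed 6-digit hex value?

s_0 = plaintext = 0xE73E44
s_1 = Round(s_0, k_0) = 0xE4447C
s_2 = Round(s_1, k_1) = 0x47C5C3
s_3 = Round(s_2, k_2) = 0x5C3FB2
s_4 = Round(s_3, k_3) = 0xFB278C

0x47C5C3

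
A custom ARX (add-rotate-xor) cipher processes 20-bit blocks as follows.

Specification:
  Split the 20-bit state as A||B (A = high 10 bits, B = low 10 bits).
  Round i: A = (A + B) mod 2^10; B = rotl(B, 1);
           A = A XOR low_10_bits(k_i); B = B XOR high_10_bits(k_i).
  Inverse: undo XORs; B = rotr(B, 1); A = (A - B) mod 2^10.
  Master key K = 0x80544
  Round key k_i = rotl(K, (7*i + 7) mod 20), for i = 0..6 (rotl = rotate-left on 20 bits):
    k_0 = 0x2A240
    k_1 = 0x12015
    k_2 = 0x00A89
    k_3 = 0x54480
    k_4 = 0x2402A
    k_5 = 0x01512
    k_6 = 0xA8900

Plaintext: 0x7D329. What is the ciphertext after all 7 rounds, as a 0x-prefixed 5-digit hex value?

0x571AF

s_0 = plaintext = 0x7D329
s_1 = Round(s_0, k_0) = 0xD76FB
s_2 = Round(s_1, k_1) = 0x935BF
s_3 = Round(s_2, k_2) = 0xA177C
s_4 = Round(s_3, k_3) = 0xA07A8
s_5 = Round(s_4, k_4) = 0x80FC1
s_6 = Round(s_5, k_5) = 0x35B86
s_7 = Round(s_6, k_6) = 0x571AF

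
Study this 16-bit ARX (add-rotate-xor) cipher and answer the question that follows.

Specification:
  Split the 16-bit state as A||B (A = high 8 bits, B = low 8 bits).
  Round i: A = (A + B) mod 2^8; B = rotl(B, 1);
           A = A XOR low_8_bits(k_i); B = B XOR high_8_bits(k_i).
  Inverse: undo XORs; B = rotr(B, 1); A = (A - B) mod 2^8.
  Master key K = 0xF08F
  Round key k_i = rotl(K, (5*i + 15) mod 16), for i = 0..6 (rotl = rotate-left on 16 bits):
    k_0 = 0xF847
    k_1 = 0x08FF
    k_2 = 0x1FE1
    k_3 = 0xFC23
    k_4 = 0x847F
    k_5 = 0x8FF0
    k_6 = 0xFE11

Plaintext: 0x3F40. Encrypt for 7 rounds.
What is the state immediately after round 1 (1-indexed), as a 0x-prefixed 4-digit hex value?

s_0 = plaintext = 0x3F40
s_1 = Round(s_0, k_0) = 0x3878
s_2 = Round(s_1, k_1) = 0x4FF8
s_3 = Round(s_2, k_2) = 0xA6EE
s_4 = Round(s_3, k_3) = 0xB721
s_5 = Round(s_4, k_4) = 0xA7C6
s_6 = Round(s_5, k_5) = 0x9D02
s_7 = Round(s_6, k_6) = 0x8EFA

0x3878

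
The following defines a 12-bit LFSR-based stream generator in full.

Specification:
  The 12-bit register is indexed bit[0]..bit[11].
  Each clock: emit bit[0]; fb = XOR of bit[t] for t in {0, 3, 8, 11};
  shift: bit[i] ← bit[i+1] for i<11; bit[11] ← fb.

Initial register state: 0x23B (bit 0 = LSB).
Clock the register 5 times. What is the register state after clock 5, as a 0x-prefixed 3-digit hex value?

reg_0 = 0x23B
clock 1: out=1, reg = 0x11D
clock 2: out=1, reg = 0x88E
clock 3: out=0, reg = 0x447
clock 4: out=1, reg = 0xA23
clock 5: out=1, reg = 0x511

0x511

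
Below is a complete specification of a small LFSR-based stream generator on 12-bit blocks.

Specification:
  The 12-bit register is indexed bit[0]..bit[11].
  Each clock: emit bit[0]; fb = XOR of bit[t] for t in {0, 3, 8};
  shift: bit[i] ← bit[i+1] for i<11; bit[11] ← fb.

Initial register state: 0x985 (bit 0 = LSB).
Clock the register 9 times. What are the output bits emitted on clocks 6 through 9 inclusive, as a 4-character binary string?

0011

reg_0 = 0x985
clock 1: out=1, reg = 0x4C2
clock 2: out=0, reg = 0x261
clock 3: out=1, reg = 0x930
clock 4: out=0, reg = 0xC98
clock 5: out=0, reg = 0xE4C
clock 6: out=0, reg = 0xF26
clock 7: out=0, reg = 0xF93
clock 8: out=1, reg = 0x7C9
clock 9: out=1, reg = 0xBE4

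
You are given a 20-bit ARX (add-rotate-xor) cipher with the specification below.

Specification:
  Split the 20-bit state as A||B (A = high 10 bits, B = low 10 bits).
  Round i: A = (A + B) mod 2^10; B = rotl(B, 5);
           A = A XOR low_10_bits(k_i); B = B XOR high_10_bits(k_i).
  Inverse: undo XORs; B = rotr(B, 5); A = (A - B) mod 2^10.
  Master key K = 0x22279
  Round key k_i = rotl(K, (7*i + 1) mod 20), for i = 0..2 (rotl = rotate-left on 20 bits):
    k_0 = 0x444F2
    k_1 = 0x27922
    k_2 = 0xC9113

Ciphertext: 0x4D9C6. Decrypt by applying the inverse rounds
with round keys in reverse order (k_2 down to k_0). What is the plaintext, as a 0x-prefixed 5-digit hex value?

s_0 = ciphertext = 0x4D9C6
s_1 = InvRound(s_0, k_2) = 0xF3857
s_2 = InvRound(s_1, k_1) = 0x71926
s_3 = InvRound(s_2, k_0) = 0x94EE1

0x94EE1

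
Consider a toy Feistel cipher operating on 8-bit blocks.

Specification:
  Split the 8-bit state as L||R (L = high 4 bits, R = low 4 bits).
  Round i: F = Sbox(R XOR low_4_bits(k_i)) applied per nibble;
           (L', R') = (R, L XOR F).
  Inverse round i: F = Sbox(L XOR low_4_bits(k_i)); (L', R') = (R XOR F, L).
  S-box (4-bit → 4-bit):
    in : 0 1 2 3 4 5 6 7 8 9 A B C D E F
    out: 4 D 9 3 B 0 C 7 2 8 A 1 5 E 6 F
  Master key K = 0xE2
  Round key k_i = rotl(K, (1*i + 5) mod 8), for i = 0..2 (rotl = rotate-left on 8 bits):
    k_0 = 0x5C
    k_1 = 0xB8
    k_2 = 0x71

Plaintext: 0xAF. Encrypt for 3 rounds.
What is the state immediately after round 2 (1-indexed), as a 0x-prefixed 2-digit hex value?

s_0 = plaintext = 0xAF
s_1 = Round(s_0, k_0) = 0xF9
s_2 = Round(s_1, k_1) = 0x92
s_3 = Round(s_2, k_2) = 0x2A

0x92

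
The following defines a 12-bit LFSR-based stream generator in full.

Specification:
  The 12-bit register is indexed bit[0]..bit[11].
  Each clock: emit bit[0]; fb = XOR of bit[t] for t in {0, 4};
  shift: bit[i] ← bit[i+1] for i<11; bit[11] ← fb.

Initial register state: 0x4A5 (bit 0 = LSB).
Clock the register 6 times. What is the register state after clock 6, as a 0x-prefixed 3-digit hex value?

reg_0 = 0x4A5
clock 1: out=1, reg = 0xA52
clock 2: out=0, reg = 0xD29
clock 3: out=1, reg = 0xE94
clock 4: out=0, reg = 0xF4A
clock 5: out=0, reg = 0x7A5
clock 6: out=1, reg = 0xBD2

0xBD2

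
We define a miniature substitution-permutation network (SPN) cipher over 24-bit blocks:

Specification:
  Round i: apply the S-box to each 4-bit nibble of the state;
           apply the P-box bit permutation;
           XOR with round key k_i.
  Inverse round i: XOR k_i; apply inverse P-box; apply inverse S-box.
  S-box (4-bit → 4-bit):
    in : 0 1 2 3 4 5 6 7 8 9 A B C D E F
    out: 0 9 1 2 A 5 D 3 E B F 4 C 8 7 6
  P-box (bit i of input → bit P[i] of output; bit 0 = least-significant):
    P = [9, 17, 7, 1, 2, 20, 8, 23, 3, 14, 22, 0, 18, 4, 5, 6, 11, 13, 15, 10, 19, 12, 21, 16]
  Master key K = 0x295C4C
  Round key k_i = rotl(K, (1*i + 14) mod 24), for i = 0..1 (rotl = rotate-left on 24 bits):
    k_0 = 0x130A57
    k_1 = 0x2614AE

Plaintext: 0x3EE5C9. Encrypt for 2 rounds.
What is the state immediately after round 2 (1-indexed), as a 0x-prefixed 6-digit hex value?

s_0 = plaintext = 0x3EE5C9
s_1 = Round(s_0, k_0) = 0xD5B16D
s_2 = Round(s_1, k_1) = 0xA79D81

0xA79D81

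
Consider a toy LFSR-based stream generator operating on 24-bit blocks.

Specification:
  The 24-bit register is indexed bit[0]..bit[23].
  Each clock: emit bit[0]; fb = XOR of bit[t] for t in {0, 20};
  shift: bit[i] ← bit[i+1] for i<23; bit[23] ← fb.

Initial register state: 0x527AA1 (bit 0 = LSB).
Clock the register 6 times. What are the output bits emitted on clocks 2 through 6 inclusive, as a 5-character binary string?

00001

reg_0 = 0x527AA1
clock 1: out=1, reg = 0x293D50
clock 2: out=0, reg = 0x149EA8
clock 3: out=0, reg = 0x8A4F54
clock 4: out=0, reg = 0x4527AA
clock 5: out=0, reg = 0x2293D5
clock 6: out=1, reg = 0x9149EA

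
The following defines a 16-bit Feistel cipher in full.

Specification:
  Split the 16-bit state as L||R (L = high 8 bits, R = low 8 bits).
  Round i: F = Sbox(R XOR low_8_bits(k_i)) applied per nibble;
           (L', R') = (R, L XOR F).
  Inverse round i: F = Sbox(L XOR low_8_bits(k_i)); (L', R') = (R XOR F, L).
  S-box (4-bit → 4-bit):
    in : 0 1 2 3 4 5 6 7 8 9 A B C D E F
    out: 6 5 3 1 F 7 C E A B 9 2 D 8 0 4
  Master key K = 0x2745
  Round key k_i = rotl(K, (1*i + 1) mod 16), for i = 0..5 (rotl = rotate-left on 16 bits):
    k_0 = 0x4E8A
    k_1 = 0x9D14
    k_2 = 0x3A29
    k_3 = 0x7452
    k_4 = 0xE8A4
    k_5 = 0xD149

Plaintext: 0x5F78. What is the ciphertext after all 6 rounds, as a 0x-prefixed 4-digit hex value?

0xDCD8

s_0 = plaintext = 0x5F78
s_1 = Round(s_0, k_0) = 0x781C
s_2 = Round(s_1, k_1) = 0x1C12
s_3 = Round(s_2, k_2) = 0x120E
s_4 = Round(s_3, k_3) = 0x0E6F
s_5 = Round(s_4, k_4) = 0x6FDC
s_6 = Round(s_5, k_5) = 0xDCD8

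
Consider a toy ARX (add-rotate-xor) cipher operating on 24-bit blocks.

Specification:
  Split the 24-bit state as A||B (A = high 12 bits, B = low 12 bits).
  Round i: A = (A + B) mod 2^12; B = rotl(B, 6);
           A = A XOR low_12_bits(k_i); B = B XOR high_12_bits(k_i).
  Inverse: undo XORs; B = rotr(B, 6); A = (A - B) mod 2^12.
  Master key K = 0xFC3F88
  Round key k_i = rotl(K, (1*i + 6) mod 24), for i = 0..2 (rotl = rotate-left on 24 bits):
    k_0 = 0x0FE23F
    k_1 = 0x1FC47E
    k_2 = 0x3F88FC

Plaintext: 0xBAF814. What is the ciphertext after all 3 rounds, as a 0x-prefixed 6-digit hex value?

s_0 = plaintext = 0xBAF814
s_1 = Round(s_0, k_0) = 0x1FC5DE
s_2 = Round(s_1, k_1) = 0x3A466B
s_3 = Round(s_2, k_2) = 0x2F3921

0x2F3921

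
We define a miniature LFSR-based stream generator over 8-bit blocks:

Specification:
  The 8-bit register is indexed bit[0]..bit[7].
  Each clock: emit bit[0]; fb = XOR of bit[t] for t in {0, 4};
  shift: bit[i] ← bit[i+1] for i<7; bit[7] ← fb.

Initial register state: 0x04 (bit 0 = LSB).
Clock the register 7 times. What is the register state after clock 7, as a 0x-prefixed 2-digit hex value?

reg_0 = 0x04
clock 1: out=0, reg = 0x02
clock 2: out=0, reg = 0x01
clock 3: out=1, reg = 0x80
clock 4: out=0, reg = 0x40
clock 5: out=0, reg = 0x20
clock 6: out=0, reg = 0x10
clock 7: out=0, reg = 0x88

0x88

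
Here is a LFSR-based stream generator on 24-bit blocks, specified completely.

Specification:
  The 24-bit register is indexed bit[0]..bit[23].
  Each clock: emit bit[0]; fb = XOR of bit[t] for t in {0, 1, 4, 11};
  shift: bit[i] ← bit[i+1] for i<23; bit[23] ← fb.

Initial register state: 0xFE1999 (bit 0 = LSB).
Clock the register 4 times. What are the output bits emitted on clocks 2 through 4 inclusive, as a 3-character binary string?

001

reg_0 = 0xFE1999
clock 1: out=1, reg = 0xFF0CCC
clock 2: out=0, reg = 0xFF8666
clock 3: out=0, reg = 0xFFC333
clock 4: out=1, reg = 0xFFE199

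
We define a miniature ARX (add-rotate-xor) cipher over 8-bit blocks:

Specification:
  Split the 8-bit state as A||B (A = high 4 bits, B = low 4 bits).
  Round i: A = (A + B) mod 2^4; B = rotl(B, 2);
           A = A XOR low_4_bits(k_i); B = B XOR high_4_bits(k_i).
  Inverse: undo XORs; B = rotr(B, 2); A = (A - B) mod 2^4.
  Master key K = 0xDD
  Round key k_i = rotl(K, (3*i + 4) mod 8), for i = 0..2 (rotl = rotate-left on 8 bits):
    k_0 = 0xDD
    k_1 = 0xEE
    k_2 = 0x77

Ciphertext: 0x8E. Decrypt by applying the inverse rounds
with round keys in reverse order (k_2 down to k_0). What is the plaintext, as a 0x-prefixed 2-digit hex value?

s_0 = ciphertext = 0x8E
s_1 = InvRound(s_0, k_2) = 0x96
s_2 = InvRound(s_1, k_1) = 0x52
s_3 = InvRound(s_2, k_0) = 0x9F

0x9F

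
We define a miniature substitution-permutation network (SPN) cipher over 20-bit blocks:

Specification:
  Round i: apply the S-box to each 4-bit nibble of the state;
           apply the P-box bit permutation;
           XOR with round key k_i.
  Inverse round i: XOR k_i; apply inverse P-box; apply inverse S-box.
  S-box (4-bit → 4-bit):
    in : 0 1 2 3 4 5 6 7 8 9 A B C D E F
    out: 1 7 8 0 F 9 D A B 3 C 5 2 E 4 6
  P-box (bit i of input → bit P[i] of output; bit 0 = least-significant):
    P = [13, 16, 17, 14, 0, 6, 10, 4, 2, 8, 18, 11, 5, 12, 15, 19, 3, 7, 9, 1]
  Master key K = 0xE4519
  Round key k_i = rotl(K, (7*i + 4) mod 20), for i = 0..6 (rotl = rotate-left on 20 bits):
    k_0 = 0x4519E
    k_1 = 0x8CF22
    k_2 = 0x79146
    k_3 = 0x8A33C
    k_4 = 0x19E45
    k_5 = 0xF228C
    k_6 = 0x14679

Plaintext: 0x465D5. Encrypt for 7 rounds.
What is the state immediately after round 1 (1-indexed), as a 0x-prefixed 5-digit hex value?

s_0 = plaintext = 0x465D5
s_1 = Round(s_0, k_0) = 0xCBF60
s_2 = Round(s_1, k_1) = 0xC6A93
s_3 = Round(s_2, k_2) = 0xB19A7
s_4 = Round(s_3, k_3) = 0x97400
s_5 = Round(s_4, k_4) = 0xDA7C8
s_6 = Round(s_5, k_5) = 0x6C94E
s_7 = Round(s_6, k_6) = 0x35126

0xCBF60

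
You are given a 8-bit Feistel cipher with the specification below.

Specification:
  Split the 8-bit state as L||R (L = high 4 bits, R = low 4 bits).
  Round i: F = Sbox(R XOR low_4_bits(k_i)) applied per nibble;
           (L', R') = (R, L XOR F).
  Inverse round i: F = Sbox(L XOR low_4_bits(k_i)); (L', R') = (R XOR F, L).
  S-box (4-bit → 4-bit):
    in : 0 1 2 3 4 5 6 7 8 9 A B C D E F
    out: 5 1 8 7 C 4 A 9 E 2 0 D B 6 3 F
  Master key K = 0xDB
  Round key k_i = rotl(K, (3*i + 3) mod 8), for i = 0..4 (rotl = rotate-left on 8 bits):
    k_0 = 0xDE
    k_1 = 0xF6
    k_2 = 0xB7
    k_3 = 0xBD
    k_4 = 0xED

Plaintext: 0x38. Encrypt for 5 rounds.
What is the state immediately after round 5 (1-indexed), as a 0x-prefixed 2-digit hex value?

0x61

s_0 = plaintext = 0x38
s_1 = Round(s_0, k_0) = 0x89
s_2 = Round(s_1, k_1) = 0x97
s_3 = Round(s_2, k_2) = 0x7C
s_4 = Round(s_3, k_3) = 0xC6
s_5 = Round(s_4, k_4) = 0x61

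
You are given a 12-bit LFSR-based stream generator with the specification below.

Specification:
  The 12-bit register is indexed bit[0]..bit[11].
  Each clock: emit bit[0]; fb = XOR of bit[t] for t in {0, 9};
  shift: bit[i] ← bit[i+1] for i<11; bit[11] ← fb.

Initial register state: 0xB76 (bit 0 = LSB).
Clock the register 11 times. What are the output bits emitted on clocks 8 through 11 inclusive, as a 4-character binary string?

0110

reg_0 = 0xB76
clock 1: out=0, reg = 0xDBB
clock 2: out=1, reg = 0xEDD
clock 3: out=1, reg = 0x76E
clock 4: out=0, reg = 0xBB7
clock 5: out=1, reg = 0x5DB
clock 6: out=1, reg = 0xAED
clock 7: out=1, reg = 0x576
clock 8: out=0, reg = 0x2BB
clock 9: out=1, reg = 0x15D
clock 10: out=1, reg = 0x8AE
clock 11: out=0, reg = 0x457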